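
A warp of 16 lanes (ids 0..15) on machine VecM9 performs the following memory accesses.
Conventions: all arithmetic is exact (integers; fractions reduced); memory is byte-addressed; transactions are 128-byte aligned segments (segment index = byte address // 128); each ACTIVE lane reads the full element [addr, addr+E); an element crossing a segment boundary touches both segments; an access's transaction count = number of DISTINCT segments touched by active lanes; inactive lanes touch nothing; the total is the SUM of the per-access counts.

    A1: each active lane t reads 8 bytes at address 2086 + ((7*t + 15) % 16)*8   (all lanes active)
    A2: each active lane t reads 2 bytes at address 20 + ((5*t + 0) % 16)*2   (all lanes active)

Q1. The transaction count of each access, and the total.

A1: 2 transactions
A2: 1 transaction

Answer: 2,1; total 3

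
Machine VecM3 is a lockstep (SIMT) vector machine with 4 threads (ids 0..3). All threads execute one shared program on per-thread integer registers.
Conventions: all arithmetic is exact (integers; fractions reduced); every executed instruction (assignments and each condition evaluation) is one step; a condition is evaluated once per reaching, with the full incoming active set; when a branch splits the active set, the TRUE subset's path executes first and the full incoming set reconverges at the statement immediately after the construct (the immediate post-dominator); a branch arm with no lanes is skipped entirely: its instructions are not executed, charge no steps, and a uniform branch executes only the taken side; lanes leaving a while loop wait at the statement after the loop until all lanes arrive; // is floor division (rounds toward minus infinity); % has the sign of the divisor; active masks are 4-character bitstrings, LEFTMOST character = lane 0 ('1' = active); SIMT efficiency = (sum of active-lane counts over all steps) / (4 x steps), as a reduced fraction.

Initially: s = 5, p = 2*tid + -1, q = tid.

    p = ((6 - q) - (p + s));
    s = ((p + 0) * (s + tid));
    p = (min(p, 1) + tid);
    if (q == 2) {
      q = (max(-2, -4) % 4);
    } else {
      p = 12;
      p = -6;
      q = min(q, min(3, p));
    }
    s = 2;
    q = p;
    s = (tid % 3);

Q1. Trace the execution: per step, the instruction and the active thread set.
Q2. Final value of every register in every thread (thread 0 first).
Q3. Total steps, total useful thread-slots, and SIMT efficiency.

step 0: p <- ((6 - q) - (p + s))     1111
step 1: s <- ((p + 0) * (s + tid))   1111
step 2: p <- (min(p, 1) + tid)       1111
step 3: eval (q == 2)                1111
step 4: q <- (max(-2, -4) % 4)       0010
step 5: p <- 12                      1101
step 6: p <- -6                      1101
step 7: q <- min(q, min(3, p))       1101
step 8: s <- 2                       1111
step 9: q <- p                       1111
step 10: s <- (tid % 3)               1111

Answer: 11 steps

s: 0,1,2,0
p: -6,-6,-2,-6
q: -6,-6,-2,-6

steps = 11; useful = 38; efficiency = 38/44 = 19/22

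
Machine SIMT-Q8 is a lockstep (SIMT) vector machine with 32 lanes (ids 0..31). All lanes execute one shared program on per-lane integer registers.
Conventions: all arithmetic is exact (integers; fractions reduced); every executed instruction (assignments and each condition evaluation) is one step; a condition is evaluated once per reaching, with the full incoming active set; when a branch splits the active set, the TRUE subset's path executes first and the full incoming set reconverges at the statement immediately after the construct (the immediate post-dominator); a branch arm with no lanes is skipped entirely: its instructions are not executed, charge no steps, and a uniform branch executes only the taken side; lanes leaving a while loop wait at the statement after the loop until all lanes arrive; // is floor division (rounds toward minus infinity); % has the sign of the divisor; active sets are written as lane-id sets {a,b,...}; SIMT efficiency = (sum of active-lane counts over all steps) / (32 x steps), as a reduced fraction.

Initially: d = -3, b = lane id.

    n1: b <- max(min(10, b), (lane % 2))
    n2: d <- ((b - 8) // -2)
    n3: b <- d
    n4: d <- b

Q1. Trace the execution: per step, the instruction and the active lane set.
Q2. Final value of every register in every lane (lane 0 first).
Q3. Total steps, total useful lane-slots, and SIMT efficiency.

step 0: b <- max(min(10, b), (lane % 2)) {0,1,2,3,4,5,6,7,8,9,10,11,12,13,14,15,16,17,18,19,20,21,22,23,24,25,26,27,28,29,30,31}
step 1: d <- ((b - 8) // -2)         {0,1,2,3,4,5,6,7,8,9,10,11,12,13,14,15,16,17,18,19,20,21,22,23,24,25,26,27,28,29,30,31}
step 2: b <- d                       {0,1,2,3,4,5,6,7,8,9,10,11,12,13,14,15,16,17,18,19,20,21,22,23,24,25,26,27,28,29,30,31}
step 3: d <- b                       {0,1,2,3,4,5,6,7,8,9,10,11,12,13,14,15,16,17,18,19,20,21,22,23,24,25,26,27,28,29,30,31}

Answer: 4 steps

d: 4,3,3,2,2,1,1,0,0,-1,-1,-1,-1,-1,-1,-1,-1,-1,-1,-1,-1,-1,-1,-1,-1,-1,-1,-1,-1,-1,-1,-1
b: 4,3,3,2,2,1,1,0,0,-1,-1,-1,-1,-1,-1,-1,-1,-1,-1,-1,-1,-1,-1,-1,-1,-1,-1,-1,-1,-1,-1,-1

steps = 4; useful = 128; efficiency = 128/128 = 1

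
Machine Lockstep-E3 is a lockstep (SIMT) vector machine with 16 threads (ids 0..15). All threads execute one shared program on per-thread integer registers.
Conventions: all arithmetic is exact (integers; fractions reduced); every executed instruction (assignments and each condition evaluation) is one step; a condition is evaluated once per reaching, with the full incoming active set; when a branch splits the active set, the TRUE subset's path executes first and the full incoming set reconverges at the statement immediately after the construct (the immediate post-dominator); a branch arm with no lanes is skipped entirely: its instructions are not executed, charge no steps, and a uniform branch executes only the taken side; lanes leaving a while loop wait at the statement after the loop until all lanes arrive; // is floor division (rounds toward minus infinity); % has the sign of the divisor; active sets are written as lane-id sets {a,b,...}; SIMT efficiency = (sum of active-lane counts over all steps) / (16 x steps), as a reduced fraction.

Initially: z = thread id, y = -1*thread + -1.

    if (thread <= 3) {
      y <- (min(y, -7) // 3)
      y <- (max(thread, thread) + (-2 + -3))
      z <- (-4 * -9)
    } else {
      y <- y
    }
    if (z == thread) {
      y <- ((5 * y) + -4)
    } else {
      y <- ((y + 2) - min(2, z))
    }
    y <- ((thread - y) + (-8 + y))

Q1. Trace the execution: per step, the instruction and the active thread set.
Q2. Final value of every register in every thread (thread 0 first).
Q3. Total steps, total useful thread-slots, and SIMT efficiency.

step 0: eval (thread <= 3)           {0,1,2,3,4,5,6,7,8,9,10,11,12,13,14,15}
step 1: y <- (min(y, -7) // 3)       {0,1,2,3}
step 2: y <- (max(thread, thread) + (-2 + -3)) {0,1,2,3}
step 3: z <- (-4 * -9)               {0,1,2,3}
step 4: y <- y                       {4,5,6,7,8,9,10,11,12,13,14,15}
step 5: eval (z == thread)           {0,1,2,3,4,5,6,7,8,9,10,11,12,13,14,15}
step 6: y <- ((5 * y) + -4)          {4,5,6,7,8,9,10,11,12,13,14,15}
step 7: y <- ((y + 2) - min(2, z))   {0,1,2,3}
step 8: y <- ((thread - y) + (-8 + y)) {0,1,2,3,4,5,6,7,8,9,10,11,12,13,14,15}

Answer: 9 steps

z: 36,36,36,36,4,5,6,7,8,9,10,11,12,13,14,15
y: -8,-7,-6,-5,-4,-3,-2,-1,0,1,2,3,4,5,6,7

steps = 9; useful = 88; efficiency = 88/144 = 11/18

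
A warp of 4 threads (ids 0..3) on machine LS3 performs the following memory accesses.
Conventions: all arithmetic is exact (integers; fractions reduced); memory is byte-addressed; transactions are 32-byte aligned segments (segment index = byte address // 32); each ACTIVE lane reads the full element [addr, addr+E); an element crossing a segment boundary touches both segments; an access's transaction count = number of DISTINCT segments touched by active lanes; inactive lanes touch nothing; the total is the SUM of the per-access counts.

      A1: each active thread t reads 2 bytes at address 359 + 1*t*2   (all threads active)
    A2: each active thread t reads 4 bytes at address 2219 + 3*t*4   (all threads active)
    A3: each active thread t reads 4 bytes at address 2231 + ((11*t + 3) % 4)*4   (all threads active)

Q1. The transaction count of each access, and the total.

A1: 1 transaction
A2: 2 transactions
A3: 2 transactions

Answer: 1,2,2; total 5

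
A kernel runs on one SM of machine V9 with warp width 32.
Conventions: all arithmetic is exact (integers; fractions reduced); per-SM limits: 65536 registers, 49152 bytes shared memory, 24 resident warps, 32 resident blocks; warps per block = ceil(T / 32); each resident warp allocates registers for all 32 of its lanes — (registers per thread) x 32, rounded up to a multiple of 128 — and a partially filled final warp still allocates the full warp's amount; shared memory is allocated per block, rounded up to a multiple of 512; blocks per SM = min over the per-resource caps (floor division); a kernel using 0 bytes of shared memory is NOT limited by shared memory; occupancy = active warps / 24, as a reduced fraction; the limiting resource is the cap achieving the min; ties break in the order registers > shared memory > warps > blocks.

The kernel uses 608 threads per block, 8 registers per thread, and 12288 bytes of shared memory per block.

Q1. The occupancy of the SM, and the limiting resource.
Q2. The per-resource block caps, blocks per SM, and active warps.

Answer: occupancy 19/24, limited by warps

registers: 13 blocks
shared memory: 4 blocks
warps: 1 block
blocks: 32 blocks

Answer: 1 block, 19 active warps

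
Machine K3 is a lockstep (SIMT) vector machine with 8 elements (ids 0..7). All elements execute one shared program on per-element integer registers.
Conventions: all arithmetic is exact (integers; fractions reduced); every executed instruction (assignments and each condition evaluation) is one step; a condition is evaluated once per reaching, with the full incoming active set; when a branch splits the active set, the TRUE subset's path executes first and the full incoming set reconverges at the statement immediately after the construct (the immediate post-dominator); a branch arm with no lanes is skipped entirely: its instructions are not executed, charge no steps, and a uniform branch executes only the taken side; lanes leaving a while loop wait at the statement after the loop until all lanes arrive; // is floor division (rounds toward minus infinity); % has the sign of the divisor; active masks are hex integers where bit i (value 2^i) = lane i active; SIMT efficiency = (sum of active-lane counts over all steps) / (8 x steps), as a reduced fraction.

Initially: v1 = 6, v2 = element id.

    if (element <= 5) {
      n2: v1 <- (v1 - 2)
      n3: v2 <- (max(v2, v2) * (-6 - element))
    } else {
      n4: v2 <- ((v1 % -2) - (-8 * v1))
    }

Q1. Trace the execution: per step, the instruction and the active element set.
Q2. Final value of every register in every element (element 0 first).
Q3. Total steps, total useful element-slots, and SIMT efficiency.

step 0: eval (element <= 5)          0xff
step 1: v1 <- (v1 - 2)               0x3f
step 2: v2 <- (max(v2, v2) * (-6 - element)) 0x3f
step 3: v2 <- ((v1 % -2) - (-8 * v1)) 0xc0

Answer: 4 steps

v1: 4,4,4,4,4,4,6,6
v2: 0,-7,-16,-27,-40,-55,48,48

steps = 4; useful = 22; efficiency = 22/32 = 11/16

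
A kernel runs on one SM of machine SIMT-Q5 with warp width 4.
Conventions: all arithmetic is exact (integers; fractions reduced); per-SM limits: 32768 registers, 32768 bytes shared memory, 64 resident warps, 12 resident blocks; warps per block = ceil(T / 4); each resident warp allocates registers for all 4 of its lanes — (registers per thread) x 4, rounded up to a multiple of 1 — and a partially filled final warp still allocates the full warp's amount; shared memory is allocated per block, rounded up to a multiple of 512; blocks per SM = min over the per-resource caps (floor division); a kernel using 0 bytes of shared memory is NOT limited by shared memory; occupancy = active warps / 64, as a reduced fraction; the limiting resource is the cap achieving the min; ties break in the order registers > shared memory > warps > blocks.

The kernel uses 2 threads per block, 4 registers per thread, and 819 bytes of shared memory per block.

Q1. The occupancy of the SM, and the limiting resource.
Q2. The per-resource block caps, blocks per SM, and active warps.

Answer: occupancy 3/16, limited by blocks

registers: 2048 blocks
shared memory: 32 blocks
warps: 64 blocks
blocks: 12 blocks

Answer: 12 blocks, 12 active warps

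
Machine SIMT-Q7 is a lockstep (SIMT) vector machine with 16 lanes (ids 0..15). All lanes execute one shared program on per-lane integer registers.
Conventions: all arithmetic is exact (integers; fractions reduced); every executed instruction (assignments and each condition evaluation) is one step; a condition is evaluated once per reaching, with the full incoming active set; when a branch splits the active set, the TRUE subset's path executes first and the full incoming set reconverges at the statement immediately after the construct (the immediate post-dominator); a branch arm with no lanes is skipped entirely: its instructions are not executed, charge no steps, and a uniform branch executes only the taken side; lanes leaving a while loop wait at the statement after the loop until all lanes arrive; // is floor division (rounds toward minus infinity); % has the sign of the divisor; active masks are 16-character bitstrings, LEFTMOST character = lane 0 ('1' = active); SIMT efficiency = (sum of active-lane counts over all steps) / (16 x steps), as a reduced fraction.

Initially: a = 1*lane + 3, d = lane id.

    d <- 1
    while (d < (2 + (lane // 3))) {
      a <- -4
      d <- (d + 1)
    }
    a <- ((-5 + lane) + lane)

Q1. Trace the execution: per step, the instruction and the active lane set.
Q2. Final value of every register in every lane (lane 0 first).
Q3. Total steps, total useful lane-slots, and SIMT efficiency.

step 0: d <- 1                       1111111111111111
step 1: eval (d < (2 + (lane // 3))) 1111111111111111
step 2: a <- -4                      1111111111111111
step 3: d <- (d + 1)                 1111111111111111
step 4: eval (d < (2 + (lane // 3))) 1111111111111111
step 5: a <- -4                      0001111111111111
step 6: d <- (d + 1)                 0001111111111111
step 7: eval (d < (2 + (lane // 3))) 0001111111111111
step 8: a <- -4                      0000001111111111
step 9: d <- (d + 1)                 0000001111111111
step 10: eval (d < (2 + (lane // 3))) 0000001111111111
step 11: a <- -4                      0000000001111111
step 12: d <- (d + 1)                 0000000001111111
step 13: eval (d < (2 + (lane // 3))) 0000000001111111
step 14: a <- -4                      0000000000001111
step 15: d <- (d + 1)                 0000000000001111
step 16: eval (d < (2 + (lane // 3))) 0000000000001111
step 17: a <- -4                      0000000000000001
step 18: d <- (d + 1)                 0000000000000001
step 19: eval (d < (2 + (lane // 3))) 0000000000000001
step 20: a <- ((-5 + lane) + lane)    1111111111111111

Answer: 21 steps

a: -5,-3,-1,1,3,5,7,9,11,13,15,17,19,21,23,25
d: 2,2,2,3,3,3,4,4,4,5,5,5,6,6,6,7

steps = 21; useful = 201; efficiency = 201/336 = 67/112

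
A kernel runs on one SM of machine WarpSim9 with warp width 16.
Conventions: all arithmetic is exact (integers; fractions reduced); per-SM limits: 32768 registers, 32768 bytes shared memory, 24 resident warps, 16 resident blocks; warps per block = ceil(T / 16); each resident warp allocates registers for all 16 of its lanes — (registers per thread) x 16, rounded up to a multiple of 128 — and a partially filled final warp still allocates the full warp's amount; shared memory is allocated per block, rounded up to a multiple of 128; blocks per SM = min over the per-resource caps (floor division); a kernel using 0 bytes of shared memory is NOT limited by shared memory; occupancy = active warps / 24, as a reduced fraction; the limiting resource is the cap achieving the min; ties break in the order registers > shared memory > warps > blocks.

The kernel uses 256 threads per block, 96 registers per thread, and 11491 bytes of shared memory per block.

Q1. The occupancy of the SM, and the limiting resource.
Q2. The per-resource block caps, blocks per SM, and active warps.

Answer: occupancy 2/3, limited by registers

registers: 1 block
shared memory: 2 blocks
warps: 1 block
blocks: 16 blocks

Answer: 1 block, 16 active warps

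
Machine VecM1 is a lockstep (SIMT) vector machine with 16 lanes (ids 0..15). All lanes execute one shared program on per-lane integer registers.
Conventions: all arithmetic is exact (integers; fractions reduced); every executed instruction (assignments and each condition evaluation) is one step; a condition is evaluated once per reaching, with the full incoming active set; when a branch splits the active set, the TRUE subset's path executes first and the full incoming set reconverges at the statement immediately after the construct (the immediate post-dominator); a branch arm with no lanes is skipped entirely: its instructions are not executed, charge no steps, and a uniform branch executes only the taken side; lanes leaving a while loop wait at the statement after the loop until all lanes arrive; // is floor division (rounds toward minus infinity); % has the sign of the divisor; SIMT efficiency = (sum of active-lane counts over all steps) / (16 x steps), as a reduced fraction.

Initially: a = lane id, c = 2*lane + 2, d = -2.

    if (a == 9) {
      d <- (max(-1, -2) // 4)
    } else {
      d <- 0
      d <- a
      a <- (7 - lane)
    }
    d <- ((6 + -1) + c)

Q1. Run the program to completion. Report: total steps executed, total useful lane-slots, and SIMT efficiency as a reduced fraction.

Answer: 6 steps, 78 useful, 13/16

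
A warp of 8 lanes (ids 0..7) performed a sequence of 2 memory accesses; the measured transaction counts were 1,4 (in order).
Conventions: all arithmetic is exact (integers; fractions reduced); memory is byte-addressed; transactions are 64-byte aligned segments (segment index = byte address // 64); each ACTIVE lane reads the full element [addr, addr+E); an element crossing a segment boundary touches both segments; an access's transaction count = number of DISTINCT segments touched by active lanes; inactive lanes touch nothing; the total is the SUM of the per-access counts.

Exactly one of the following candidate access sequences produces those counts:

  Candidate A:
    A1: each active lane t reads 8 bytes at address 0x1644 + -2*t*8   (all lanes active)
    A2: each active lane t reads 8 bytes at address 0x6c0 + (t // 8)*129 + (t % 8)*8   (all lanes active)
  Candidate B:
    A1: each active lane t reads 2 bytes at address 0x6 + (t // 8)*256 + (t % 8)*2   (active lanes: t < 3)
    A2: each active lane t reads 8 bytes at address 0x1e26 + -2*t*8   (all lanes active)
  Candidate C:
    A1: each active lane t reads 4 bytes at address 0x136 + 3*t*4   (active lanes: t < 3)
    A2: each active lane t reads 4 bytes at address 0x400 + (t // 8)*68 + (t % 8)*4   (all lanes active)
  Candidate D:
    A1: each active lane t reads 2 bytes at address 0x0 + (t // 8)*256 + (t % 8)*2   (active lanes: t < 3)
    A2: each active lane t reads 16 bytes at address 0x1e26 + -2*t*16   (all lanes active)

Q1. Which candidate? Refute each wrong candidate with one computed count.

A: A1 gives 3 transactions, not 1
B: A2 gives 3 transactions, not 4
C: A1 gives 2 transactions, not 1
D: all counts match (1,4)

Answer: D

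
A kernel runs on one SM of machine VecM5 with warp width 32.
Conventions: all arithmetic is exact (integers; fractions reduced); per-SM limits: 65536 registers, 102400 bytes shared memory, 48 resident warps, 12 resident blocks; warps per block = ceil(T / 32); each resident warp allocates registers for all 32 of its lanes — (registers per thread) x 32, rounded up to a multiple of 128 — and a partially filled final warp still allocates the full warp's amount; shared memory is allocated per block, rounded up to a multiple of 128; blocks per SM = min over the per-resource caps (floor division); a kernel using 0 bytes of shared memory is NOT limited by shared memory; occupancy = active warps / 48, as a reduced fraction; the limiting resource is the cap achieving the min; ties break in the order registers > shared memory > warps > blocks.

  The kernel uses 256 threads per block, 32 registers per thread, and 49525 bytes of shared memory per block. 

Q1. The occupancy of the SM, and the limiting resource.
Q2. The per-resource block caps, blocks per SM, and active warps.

Answer: occupancy 1/3, limited by shared memory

registers: 8 blocks
shared memory: 2 blocks
warps: 6 blocks
blocks: 12 blocks

Answer: 2 blocks, 16 active warps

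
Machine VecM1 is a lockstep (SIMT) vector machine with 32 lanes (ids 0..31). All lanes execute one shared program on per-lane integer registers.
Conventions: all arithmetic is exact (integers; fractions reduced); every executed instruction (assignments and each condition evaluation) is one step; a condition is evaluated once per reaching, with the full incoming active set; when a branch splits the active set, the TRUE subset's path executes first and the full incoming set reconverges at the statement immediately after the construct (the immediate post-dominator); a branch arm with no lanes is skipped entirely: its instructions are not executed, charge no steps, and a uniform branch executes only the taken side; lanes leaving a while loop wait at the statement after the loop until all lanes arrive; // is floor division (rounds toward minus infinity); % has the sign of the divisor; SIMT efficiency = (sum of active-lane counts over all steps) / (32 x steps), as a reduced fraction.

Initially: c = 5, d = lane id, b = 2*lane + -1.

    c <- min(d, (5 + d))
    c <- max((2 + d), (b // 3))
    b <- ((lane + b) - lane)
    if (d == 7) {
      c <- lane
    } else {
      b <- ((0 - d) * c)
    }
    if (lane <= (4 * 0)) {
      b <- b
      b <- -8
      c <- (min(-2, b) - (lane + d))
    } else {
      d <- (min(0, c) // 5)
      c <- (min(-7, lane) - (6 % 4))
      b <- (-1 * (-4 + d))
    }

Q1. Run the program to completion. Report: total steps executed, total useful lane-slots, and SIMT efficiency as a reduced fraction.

Answer: 13 steps, 288 useful, 9/13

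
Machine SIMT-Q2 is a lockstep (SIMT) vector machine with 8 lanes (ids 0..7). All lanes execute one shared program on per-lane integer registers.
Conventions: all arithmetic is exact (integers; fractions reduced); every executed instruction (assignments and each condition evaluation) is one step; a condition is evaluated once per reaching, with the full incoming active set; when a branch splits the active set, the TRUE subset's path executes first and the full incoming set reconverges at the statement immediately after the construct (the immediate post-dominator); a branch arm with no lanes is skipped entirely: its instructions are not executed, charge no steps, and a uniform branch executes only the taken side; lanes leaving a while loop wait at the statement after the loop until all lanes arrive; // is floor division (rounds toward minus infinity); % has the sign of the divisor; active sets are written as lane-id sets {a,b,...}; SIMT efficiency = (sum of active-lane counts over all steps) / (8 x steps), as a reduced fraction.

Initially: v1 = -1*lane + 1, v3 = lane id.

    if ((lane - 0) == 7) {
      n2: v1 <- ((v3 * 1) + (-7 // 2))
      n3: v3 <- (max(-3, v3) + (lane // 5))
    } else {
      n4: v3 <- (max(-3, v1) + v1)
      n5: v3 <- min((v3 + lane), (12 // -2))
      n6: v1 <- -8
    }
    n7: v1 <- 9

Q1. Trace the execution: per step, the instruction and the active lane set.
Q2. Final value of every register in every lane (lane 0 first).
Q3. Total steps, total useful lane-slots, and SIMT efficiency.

step 0: eval ((lane - 0) == 7)       {0,1,2,3,4,5,6,7}
step 1: v1 <- ((v3 * 1) + (-7 // 2)) {7}
step 2: v3 <- (max(-3, v3) + (lane // 5)) {7}
step 3: v3 <- (max(-3, v1) + v1)     {0,1,2,3,4,5,6}
step 4: v3 <- min((v3 + lane), (12 // -2)) {0,1,2,3,4,5,6}
step 5: v1 <- -8                     {0,1,2,3,4,5,6}
step 6: v1 <- 9                      {0,1,2,3,4,5,6,7}

Answer: 7 steps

v1: 9,9,9,9,9,9,9,9
v3: -6,-6,-6,-6,-6,-6,-6,8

steps = 7; useful = 39; efficiency = 39/56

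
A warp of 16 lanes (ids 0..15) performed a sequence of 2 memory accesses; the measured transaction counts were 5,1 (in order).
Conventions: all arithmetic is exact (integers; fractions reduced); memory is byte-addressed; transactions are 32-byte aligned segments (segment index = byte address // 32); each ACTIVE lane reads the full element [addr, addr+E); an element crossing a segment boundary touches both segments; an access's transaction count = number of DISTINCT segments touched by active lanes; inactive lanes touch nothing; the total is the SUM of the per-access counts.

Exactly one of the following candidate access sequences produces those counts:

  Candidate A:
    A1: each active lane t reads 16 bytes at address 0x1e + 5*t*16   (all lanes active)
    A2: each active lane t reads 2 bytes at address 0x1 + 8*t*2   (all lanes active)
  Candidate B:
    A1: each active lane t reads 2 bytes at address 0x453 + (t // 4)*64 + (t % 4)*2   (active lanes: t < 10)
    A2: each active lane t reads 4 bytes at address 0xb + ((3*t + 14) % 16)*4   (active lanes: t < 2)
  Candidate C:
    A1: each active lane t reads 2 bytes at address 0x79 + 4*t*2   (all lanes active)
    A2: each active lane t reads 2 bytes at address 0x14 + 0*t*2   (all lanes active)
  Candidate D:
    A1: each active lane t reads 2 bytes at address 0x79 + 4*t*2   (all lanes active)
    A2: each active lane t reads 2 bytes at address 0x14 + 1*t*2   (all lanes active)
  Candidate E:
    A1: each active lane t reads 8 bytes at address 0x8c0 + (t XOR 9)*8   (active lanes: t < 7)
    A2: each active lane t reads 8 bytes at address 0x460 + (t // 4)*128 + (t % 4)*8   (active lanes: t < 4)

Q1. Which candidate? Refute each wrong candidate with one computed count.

A: A1 gives 24 transactions, not 5
B: A1 gives 3 transactions, not 5
D: A2 gives 2 transactions, not 1
E: A1 gives 2 transactions, not 5
C: all counts match (5,1)

Answer: C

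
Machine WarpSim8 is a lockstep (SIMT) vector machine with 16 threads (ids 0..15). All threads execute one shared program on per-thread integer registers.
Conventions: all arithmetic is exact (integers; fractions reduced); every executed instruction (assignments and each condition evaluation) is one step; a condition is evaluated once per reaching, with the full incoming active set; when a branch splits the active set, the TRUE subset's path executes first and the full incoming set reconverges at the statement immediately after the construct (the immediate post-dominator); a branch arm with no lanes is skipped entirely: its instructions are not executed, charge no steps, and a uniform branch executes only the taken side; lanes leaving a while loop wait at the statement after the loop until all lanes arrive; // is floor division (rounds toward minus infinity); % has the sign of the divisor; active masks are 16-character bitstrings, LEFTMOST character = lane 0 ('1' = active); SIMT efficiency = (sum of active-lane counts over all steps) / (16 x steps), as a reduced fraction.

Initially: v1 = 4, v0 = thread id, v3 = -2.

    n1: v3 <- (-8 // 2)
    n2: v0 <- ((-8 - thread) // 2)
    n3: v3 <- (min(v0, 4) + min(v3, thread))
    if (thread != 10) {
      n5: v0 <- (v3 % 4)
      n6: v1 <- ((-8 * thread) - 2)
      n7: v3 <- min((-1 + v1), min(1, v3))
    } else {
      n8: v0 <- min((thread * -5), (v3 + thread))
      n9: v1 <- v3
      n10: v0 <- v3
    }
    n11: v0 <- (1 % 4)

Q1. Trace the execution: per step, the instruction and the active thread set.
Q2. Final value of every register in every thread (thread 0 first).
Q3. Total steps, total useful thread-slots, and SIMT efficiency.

step 0: v3 <- (-8 // 2)              1111111111111111
step 1: v0 <- ((-8 - thread) // 2)   1111111111111111
step 2: v3 <- (min(v0, 4) + min(v3, thread)) 1111111111111111
step 3: eval (thread != 10)          1111111111111111
step 4: v0 <- (v3 % 4)               1111111111011111
step 5: v1 <- ((-8 * thread) - 2)    1111111111011111
step 6: v3 <- min((-1 + v1), min(1, v3)) 1111111111011111
step 7: v0 <- min((thread * -5), (v3 + thread)) 0000000000100000
step 8: v1 <- v3                     0000000000100000
step 9: v0 <- v3                     0000000000100000
step 10: v0 <- (1 % 4)                1111111111111111

Answer: 11 steps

v1: -2,-10,-18,-26,-34,-42,-50,-58,-66,-74,-13,-90,-98,-106,-114,-122
v0: 1,1,1,1,1,1,1,1,1,1,1,1,1,1,1,1
v3: -8,-11,-19,-27,-35,-43,-51,-59,-67,-75,-13,-91,-99,-107,-115,-123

steps = 11; useful = 128; efficiency = 128/176 = 8/11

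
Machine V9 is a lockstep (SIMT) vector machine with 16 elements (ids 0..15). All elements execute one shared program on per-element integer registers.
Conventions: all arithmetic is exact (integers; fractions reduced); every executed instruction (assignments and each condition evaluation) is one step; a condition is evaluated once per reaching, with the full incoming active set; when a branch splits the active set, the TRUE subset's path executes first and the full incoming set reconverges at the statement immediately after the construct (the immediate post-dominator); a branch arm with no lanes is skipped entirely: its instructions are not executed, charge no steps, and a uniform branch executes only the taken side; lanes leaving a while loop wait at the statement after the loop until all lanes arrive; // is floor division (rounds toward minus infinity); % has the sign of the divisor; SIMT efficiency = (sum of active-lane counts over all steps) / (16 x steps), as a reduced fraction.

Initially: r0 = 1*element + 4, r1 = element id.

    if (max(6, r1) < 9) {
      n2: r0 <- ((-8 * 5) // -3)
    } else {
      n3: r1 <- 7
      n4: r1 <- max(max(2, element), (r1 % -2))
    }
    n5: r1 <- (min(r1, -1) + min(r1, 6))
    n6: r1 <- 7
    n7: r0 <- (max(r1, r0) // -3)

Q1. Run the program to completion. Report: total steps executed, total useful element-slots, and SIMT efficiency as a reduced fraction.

Answer: 7 steps, 87 useful, 87/112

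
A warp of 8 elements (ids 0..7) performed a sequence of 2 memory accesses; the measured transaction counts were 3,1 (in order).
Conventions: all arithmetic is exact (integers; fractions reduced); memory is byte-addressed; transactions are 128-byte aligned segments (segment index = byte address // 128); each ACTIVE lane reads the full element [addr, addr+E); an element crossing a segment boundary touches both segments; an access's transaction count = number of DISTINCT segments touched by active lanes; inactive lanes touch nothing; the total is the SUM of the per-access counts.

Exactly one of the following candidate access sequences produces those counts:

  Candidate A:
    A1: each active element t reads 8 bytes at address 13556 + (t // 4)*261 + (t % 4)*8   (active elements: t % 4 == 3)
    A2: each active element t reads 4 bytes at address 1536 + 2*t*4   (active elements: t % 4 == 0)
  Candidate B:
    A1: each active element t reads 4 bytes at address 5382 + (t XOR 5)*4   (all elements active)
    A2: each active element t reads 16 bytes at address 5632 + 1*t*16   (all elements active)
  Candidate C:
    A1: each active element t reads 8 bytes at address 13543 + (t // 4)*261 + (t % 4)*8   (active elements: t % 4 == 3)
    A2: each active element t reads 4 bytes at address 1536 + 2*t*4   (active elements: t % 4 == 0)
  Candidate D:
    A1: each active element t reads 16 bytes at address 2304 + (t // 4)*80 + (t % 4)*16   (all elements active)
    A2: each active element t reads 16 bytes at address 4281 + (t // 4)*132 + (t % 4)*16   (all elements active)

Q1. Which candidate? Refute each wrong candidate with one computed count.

A: A1 gives 2 transactions, not 3
B: A1 gives 1 transaction, not 3
D: A1 gives 2 transactions, not 3
C: all counts match (3,1)

Answer: C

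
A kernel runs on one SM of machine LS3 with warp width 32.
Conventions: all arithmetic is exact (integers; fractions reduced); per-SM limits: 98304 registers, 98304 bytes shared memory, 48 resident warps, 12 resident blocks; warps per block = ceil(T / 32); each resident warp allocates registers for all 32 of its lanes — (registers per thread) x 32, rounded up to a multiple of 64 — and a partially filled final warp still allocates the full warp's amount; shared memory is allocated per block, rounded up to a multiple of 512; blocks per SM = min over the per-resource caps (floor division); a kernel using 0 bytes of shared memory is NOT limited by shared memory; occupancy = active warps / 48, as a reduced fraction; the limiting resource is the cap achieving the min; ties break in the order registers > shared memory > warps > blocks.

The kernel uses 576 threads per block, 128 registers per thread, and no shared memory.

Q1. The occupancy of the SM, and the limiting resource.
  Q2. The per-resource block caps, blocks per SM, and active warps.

Answer: occupancy 3/8, limited by registers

registers: 1 block
shared memory: no limit (kernel uses none)
warps: 2 blocks
blocks: 12 blocks

Answer: 1 block, 18 active warps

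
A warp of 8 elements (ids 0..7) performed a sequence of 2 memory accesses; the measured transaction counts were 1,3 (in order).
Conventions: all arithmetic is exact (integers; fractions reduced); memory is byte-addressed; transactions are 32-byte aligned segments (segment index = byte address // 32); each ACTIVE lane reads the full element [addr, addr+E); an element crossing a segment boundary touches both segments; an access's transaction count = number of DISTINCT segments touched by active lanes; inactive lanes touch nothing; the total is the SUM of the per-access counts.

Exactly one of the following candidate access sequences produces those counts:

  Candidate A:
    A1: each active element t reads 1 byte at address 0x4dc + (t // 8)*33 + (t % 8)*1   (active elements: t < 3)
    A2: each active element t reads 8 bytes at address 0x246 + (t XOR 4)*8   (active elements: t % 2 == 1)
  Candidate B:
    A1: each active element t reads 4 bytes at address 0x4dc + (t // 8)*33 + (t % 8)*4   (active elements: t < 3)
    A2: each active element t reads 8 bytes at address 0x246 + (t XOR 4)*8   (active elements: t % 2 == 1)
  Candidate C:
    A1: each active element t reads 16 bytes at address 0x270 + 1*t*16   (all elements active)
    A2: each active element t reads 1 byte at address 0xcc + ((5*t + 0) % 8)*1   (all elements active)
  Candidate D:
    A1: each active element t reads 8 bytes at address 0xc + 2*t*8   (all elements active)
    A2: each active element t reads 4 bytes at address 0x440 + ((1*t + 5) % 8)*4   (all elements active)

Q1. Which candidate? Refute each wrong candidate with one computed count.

B: A1 gives 2 transactions, not 1
C: A1 gives 5 transactions, not 1
D: A1 gives 5 transactions, not 1
A: all counts match (1,3)

Answer: A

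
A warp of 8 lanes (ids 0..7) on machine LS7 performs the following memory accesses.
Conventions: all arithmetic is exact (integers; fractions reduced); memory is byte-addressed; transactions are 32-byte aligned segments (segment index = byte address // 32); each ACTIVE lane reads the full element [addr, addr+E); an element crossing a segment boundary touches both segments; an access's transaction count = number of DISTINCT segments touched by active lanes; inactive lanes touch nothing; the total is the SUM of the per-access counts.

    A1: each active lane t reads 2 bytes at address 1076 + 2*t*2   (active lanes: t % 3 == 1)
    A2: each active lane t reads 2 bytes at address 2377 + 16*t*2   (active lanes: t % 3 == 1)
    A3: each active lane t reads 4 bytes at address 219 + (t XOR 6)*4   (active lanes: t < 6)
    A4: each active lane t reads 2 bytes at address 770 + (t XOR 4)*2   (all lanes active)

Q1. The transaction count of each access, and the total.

A1: 2 transactions
A2: 3 transactions
A3: 1 transaction
A4: 1 transaction

Answer: 2,3,1,1; total 7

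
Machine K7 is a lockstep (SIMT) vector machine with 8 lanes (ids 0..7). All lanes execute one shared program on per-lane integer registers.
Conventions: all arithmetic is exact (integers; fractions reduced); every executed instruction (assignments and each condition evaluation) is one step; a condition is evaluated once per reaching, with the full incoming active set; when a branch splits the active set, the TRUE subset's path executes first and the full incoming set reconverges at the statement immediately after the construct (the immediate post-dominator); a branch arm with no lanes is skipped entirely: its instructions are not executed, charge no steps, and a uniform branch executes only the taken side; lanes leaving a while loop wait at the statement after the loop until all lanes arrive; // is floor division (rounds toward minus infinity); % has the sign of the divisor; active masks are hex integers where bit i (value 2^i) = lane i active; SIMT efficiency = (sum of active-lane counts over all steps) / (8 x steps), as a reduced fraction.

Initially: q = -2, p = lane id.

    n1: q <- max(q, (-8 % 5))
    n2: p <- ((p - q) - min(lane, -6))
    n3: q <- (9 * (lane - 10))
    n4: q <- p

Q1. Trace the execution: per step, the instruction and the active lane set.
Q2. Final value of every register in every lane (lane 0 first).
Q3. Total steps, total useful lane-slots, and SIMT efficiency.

step 0: q <- max(q, (-8 % 5))        0xff
step 1: p <- ((p - q) - min(lane, -6)) 0xff
step 2: q <- (9 * (lane - 10))       0xff
step 3: q <- p                       0xff

Answer: 4 steps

q: 4,5,6,7,8,9,10,11
p: 4,5,6,7,8,9,10,11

steps = 4; useful = 32; efficiency = 32/32 = 1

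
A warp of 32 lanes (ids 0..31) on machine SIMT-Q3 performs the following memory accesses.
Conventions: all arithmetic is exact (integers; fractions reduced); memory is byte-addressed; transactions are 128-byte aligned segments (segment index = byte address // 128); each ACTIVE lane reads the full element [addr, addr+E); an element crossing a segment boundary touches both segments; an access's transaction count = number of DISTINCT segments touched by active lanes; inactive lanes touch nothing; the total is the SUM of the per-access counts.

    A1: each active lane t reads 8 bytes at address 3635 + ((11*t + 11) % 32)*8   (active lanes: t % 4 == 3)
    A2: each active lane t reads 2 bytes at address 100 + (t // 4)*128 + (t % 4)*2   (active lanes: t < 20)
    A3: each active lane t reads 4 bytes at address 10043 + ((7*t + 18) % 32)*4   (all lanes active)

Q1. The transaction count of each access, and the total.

A1: 3 transactions
A2: 5 transactions
A3: 2 transactions

Answer: 3,5,2; total 10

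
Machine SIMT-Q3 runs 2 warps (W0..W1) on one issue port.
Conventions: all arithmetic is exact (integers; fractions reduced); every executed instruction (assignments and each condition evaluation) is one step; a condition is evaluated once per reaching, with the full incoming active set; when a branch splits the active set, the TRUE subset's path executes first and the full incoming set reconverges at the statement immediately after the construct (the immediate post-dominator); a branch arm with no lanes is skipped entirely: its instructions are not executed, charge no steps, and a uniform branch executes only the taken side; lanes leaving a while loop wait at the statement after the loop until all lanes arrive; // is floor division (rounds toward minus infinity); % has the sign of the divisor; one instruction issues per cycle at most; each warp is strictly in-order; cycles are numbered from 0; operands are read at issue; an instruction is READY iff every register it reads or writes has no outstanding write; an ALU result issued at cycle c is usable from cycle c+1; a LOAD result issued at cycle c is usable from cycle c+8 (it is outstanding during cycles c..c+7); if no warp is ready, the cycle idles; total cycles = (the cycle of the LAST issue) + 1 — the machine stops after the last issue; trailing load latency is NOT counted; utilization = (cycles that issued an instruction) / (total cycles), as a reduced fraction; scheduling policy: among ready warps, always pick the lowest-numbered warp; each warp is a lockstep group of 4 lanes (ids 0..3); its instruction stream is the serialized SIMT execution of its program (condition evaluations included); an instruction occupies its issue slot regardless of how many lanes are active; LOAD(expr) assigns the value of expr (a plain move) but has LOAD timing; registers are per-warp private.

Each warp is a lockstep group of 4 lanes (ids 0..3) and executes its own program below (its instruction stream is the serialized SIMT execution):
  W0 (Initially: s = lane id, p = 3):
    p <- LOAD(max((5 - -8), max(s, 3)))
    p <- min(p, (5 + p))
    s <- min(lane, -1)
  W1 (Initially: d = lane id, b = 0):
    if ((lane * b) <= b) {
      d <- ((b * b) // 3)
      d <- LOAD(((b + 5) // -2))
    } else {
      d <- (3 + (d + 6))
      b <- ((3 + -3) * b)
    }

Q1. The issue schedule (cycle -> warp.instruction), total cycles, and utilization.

cycle 0: W0.I0
cycle 1: W1.I0
cycle 2: W1.I1
cycle 3: W1.I2
cycle 4: idle
cycle 5: idle
cycle 6: idle
cycle 7: idle
cycle 8: W0.I1
cycle 9: W0.I2

Answer: 10 cycles, utilization 3/5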